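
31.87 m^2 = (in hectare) 0.003187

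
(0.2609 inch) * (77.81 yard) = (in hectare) 4.715e-05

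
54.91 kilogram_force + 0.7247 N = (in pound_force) 121.2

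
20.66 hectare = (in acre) 51.05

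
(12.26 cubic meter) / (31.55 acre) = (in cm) 0.009602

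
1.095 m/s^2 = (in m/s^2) 1.095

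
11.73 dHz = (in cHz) 117.3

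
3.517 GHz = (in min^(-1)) 2.11e+11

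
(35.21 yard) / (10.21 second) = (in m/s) 3.153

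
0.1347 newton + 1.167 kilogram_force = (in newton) 11.58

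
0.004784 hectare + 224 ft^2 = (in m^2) 68.65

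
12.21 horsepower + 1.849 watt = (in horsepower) 12.21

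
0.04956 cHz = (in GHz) 4.956e-13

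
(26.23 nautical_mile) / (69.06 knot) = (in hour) 0.3798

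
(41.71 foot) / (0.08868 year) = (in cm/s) 0.0004546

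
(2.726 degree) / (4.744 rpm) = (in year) 3.037e-09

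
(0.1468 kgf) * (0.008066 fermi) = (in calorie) 2.775e-18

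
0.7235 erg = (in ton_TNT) 1.729e-17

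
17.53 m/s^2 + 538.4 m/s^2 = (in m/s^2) 555.9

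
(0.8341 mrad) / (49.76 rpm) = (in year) 5.076e-12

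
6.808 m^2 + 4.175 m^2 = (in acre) 0.002714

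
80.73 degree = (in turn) 0.2243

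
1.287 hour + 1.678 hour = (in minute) 177.9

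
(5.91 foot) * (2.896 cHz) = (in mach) 0.0001532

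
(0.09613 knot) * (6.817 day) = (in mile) 18.1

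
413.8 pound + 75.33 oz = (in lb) 418.5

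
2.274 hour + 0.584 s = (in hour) 2.274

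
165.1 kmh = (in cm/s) 4586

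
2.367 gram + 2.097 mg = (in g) 2.369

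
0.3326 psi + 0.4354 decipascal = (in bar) 0.02293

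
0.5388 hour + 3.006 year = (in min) 1.58e+06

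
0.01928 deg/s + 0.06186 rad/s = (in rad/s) 0.0622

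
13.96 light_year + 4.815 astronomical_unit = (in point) 3.744e+20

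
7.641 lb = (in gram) 3466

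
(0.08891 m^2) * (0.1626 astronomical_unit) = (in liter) 2.163e+12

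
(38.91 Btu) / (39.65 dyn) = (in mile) 6.433e+04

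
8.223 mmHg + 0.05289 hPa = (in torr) 8.263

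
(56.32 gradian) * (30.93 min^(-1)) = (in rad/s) 0.456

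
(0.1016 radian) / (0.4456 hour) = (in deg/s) 0.003629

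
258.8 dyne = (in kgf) 0.0002639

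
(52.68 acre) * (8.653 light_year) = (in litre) 1.745e+25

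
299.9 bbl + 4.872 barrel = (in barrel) 304.8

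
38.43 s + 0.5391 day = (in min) 776.9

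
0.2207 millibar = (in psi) 0.003201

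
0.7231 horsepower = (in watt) 539.2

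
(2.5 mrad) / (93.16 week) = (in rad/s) 4.437e-11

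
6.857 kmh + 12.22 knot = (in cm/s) 819.1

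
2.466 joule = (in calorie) 0.5894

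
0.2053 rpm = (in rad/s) 0.0215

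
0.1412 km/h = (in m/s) 0.03922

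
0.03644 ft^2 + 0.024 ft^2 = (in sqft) 0.06044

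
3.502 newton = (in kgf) 0.3571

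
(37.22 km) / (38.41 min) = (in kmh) 58.14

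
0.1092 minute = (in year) 2.078e-07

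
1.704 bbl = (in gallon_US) 71.57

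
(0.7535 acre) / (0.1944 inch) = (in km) 617.5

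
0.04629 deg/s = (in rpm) 0.007715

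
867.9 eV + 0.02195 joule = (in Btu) 2.08e-05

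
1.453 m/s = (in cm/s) 145.3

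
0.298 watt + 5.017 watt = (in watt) 5.315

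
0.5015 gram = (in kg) 0.0005015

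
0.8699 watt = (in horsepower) 0.001167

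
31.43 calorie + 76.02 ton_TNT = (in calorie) 7.602e+10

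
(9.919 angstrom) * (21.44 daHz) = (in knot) 4.134e-07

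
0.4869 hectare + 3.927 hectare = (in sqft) 4.751e+05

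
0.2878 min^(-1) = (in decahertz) 0.0004797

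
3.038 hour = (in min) 182.3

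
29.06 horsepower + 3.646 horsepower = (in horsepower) 32.71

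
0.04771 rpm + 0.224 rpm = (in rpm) 0.2717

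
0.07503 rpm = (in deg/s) 0.4502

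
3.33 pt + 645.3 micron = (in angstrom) 1.82e+07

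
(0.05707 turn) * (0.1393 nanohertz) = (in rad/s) 4.995e-11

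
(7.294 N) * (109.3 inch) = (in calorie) 4.84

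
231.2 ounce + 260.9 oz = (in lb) 30.76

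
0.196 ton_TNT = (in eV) 5.118e+27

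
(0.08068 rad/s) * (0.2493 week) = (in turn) 1936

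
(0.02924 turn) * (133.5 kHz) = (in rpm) 2.342e+05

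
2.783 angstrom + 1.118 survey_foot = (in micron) 3.408e+05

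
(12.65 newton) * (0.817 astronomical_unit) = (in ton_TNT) 369.5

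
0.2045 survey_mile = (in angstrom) 3.291e+12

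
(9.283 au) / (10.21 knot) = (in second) 2.644e+11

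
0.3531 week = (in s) 2.136e+05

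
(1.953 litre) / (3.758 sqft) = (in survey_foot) 0.01835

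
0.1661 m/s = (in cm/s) 16.61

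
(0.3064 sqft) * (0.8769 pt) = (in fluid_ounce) 0.2978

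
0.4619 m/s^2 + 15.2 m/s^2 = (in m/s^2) 15.66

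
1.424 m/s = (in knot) 2.768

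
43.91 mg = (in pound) 9.68e-05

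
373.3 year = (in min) 1.962e+08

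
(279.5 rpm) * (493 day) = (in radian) 1.247e+09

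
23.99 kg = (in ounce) 846.2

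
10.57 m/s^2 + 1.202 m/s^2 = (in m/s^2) 11.77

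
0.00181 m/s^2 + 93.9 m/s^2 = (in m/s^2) 93.9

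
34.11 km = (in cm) 3.411e+06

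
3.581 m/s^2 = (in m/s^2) 3.581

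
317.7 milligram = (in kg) 0.0003177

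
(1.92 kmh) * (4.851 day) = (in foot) 7.334e+05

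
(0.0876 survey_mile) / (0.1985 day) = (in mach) 2.414e-05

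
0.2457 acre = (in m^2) 994.3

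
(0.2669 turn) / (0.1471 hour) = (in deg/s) 0.1814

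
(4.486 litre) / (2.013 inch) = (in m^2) 0.08774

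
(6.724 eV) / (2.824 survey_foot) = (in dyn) 1.252e-13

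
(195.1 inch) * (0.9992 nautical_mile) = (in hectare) 0.917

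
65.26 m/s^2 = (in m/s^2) 65.26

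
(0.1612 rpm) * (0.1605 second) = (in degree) 0.1552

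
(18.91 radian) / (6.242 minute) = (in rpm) 0.4822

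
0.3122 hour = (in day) 0.01301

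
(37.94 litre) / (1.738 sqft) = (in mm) 235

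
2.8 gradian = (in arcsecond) 9072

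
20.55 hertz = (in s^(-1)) 20.55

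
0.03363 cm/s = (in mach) 9.877e-07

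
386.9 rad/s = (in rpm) 3695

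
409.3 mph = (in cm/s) 1.83e+04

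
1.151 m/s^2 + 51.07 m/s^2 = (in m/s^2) 52.22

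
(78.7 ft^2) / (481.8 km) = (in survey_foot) 4.979e-05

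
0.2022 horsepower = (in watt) 150.8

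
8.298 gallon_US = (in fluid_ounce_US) 1062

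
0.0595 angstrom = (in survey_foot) 1.952e-11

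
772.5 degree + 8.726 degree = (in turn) 2.17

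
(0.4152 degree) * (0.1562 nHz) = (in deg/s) 6.485e-11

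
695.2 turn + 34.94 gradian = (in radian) 4369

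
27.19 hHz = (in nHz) 2.719e+12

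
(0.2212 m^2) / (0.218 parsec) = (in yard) 3.596e-17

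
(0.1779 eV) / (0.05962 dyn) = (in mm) 4.781e-11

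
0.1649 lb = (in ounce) 2.638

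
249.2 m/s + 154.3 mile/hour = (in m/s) 318.2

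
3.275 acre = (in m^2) 1.325e+04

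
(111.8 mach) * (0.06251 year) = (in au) 0.5016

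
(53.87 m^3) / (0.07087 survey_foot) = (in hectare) 0.2494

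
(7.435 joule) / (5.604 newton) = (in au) 8.869e-12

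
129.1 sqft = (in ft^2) 129.1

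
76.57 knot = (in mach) 0.1157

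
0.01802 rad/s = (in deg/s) 1.032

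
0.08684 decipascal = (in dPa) 0.08684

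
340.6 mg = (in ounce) 0.01201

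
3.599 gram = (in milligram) 3599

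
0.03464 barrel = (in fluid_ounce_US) 186.2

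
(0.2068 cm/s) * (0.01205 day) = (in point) 6103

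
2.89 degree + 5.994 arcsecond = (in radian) 0.05047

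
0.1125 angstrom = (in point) 3.189e-08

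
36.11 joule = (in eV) 2.254e+20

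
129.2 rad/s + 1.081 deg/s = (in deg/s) 7404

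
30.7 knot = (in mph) 35.33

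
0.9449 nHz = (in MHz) 9.449e-16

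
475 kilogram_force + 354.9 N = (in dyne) 5.013e+08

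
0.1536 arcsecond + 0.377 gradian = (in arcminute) 20.36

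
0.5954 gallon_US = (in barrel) 0.01418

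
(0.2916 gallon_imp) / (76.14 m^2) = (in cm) 0.001741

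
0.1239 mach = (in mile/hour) 94.37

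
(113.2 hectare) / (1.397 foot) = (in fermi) 2.658e+21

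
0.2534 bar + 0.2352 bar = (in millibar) 488.6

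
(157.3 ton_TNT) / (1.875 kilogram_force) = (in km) 3.579e+07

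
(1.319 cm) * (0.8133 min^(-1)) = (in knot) 0.0003475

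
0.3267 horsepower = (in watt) 243.6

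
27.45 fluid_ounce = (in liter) 0.8118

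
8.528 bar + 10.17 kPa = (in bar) 8.63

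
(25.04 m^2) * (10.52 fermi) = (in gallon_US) 6.959e-11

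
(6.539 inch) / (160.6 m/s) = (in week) 1.71e-09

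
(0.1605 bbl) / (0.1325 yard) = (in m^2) 0.2106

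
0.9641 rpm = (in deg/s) 5.785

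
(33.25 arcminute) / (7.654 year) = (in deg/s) 2.296e-09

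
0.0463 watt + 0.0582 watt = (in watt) 0.1045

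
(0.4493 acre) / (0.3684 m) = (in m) 4936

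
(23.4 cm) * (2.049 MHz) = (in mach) 1408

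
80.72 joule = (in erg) 8.072e+08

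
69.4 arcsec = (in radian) 0.0003365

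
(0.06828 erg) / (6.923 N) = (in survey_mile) 6.128e-13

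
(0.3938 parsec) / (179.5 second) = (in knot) 1.316e+14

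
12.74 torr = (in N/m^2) 1699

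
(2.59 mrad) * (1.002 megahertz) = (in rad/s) 2595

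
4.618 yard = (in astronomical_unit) 2.823e-11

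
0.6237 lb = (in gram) 282.9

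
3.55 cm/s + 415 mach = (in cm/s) 1.413e+07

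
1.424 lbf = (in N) 6.334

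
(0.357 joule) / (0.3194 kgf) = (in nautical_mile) 6.154e-05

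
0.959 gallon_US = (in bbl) 0.02283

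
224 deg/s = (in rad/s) 3.91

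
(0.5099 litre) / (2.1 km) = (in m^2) 2.428e-07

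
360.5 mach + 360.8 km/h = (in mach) 360.8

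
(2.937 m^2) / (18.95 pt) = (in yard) 480.5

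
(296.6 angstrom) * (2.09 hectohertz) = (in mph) 1.387e-05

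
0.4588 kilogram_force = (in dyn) 4.499e+05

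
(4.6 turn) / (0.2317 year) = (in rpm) 3.777e-05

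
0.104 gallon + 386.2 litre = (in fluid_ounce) 1.307e+04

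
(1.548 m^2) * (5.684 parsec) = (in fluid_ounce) 9.181e+21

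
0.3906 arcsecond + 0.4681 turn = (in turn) 0.4681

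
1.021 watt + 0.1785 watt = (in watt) 1.2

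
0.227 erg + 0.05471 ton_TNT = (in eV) 1.429e+27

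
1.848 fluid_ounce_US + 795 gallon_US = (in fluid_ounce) 1.018e+05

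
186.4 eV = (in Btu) 2.831e-20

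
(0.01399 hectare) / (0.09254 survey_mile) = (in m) 0.9394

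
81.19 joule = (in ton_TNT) 1.94e-08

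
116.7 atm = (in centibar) 1.182e+04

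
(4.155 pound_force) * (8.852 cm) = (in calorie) 0.391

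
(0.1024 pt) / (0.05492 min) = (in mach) 3.22e-08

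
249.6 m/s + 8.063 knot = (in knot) 493.2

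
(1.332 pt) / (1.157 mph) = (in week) 1.502e-09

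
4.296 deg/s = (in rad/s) 0.07498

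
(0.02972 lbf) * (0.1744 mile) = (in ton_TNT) 8.868e-09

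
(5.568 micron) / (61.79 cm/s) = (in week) 1.49e-11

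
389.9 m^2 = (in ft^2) 4197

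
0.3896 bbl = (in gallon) 16.36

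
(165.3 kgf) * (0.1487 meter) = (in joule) 241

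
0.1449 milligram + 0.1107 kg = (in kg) 0.1107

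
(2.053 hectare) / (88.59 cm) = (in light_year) 2.45e-12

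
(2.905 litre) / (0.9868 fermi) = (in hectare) 2.944e+08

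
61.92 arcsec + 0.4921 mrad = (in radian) 0.0007923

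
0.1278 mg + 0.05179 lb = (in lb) 0.05179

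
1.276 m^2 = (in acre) 0.0003153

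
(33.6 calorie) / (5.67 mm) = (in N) 2.479e+04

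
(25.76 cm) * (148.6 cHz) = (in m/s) 0.3828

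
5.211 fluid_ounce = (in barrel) 0.0009693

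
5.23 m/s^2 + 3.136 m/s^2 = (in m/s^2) 8.366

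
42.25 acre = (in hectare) 17.1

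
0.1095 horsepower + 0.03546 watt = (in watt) 81.69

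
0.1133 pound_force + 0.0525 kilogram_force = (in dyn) 1.019e+05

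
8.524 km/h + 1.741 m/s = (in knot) 7.987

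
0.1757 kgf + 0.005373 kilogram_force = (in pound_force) 0.3992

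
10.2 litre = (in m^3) 0.0102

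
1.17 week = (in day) 8.19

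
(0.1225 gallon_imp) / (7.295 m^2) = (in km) 7.634e-08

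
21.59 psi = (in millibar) 1489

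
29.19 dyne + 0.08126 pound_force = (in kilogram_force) 0.03689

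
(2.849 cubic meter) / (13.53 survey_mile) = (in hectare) 1.308e-08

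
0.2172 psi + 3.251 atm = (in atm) 3.266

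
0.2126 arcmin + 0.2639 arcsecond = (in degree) 0.003617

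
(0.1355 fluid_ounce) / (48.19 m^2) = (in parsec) 2.695e-24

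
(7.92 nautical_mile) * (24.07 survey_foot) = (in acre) 26.59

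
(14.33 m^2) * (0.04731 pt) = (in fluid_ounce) 8.087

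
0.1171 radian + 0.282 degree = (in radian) 0.122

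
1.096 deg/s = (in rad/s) 0.01913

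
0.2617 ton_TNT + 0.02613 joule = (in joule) 1.095e+09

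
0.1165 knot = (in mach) 0.000176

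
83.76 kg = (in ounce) 2955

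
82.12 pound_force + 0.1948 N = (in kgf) 37.27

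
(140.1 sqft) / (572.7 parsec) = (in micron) 7.365e-13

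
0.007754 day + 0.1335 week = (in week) 0.1346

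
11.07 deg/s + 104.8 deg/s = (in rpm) 19.31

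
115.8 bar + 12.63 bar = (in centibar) 1.284e+04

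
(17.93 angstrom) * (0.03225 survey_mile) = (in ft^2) 1.002e-06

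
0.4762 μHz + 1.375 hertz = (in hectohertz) 0.01375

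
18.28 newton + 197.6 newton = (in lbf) 48.53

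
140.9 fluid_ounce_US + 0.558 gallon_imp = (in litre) 6.704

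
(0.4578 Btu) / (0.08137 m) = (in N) 5936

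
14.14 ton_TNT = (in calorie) 1.414e+10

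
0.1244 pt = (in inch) 0.001728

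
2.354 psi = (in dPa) 1.623e+05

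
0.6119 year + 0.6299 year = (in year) 1.242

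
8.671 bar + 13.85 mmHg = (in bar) 8.689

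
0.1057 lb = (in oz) 1.691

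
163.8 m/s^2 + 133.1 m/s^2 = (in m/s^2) 296.9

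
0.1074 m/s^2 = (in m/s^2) 0.1074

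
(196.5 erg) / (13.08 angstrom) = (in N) 1.502e+04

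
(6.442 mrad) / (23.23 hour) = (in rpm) 7.356e-07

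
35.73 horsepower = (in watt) 2.664e+04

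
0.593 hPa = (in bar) 0.000593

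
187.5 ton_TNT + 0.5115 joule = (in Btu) 7.436e+08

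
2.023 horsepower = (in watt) 1509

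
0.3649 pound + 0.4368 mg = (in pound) 0.3649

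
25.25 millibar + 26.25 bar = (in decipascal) 2.628e+07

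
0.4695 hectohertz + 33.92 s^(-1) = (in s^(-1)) 80.87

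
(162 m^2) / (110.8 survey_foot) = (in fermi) 4.797e+15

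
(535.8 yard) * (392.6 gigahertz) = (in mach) 5.649e+11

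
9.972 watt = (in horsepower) 0.01337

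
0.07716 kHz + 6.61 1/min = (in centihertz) 7727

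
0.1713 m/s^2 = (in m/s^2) 0.1713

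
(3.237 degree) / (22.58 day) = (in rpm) 2.765e-07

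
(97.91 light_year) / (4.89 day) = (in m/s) 2.192e+12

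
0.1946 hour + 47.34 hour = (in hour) 47.53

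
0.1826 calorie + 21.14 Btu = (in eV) 1.392e+23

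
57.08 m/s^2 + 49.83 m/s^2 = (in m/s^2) 106.9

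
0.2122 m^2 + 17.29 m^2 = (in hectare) 0.00175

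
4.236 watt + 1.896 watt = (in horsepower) 0.008223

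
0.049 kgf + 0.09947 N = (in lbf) 0.1304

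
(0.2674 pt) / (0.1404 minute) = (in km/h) 4.031e-05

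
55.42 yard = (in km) 0.05068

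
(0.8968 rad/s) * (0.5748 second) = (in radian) 0.5155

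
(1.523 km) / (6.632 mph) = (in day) 0.005946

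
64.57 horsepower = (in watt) 4.815e+04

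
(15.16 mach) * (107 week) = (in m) 3.341e+11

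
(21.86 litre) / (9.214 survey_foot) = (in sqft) 0.08378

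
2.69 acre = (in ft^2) 1.172e+05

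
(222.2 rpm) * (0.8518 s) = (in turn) 3.154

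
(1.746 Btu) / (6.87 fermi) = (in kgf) 2.734e+16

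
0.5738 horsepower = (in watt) 427.9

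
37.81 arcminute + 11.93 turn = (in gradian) 4773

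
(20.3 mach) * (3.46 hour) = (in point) 2.441e+11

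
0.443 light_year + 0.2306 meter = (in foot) 1.375e+16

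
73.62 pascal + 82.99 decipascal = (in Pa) 81.92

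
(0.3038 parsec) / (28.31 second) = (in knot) 6.437e+14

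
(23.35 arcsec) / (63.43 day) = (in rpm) 1.973e-10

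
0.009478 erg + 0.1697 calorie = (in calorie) 0.1697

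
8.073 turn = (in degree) 2906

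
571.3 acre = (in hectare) 231.2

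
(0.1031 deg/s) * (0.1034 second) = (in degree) 0.01066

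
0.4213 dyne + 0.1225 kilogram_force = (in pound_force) 0.2701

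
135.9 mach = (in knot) 8.995e+04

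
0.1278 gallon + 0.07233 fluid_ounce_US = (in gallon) 0.1284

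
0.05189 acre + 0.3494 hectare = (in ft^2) 3.987e+04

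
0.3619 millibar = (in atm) 0.0003572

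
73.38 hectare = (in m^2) 7.338e+05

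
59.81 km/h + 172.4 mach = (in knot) 1.141e+05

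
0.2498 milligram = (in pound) 5.507e-07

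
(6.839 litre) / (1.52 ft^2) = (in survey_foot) 0.1589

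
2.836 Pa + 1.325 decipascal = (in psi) 0.0004305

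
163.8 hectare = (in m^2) 1.638e+06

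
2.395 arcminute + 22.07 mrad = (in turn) 0.003623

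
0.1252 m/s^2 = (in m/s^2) 0.1252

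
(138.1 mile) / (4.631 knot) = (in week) 0.1542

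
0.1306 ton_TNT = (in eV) 3.411e+27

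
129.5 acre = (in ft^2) 5.641e+06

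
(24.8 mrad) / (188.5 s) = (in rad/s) 0.0001316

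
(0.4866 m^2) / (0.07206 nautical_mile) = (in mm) 3.646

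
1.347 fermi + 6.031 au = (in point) 2.557e+15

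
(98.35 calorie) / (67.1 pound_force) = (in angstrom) 1.379e+10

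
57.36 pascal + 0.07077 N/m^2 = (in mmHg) 0.4308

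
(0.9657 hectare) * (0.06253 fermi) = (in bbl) 3.798e-12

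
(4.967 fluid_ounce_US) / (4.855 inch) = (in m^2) 0.001191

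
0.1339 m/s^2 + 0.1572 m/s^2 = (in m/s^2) 0.2911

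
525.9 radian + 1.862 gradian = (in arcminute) 1.808e+06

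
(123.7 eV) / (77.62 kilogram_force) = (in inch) 1.025e-18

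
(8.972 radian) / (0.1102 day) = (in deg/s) 0.05399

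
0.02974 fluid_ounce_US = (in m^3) 8.795e-07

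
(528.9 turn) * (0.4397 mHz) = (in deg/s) 83.72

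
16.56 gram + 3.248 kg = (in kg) 3.265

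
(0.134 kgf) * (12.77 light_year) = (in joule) 1.588e+17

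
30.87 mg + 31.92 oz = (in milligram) 9.049e+05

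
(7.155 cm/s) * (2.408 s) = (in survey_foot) 0.5653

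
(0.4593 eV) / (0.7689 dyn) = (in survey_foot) 3.14e-14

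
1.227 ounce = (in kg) 0.03478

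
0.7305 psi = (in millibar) 50.37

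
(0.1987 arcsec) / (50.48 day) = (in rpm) 2.109e-12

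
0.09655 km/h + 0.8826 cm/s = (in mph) 0.07974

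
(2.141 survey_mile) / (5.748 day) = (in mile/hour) 0.01552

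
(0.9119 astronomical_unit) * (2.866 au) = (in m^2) 5.849e+22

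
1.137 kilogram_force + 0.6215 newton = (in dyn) 1.177e+06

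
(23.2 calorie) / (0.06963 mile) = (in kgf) 0.08833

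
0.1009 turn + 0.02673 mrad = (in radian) 0.634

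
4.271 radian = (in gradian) 271.9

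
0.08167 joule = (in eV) 5.097e+17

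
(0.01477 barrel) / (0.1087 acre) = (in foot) 1.751e-05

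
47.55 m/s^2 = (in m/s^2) 47.55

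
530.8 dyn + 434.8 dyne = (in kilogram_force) 0.0009846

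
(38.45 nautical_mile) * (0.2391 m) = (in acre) 4.207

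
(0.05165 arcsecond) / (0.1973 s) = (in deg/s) 7.272e-05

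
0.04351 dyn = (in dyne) 0.04351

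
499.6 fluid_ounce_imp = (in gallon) 3.75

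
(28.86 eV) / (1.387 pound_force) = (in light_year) 7.922e-35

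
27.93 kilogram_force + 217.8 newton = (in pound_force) 110.5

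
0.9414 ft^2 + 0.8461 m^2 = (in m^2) 0.9336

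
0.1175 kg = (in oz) 4.145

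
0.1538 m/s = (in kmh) 0.5537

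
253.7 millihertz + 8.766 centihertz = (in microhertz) 3.414e+05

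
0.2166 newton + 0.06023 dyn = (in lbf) 0.04869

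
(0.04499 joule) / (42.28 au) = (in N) 7.113e-15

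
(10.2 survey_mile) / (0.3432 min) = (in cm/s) 7.972e+04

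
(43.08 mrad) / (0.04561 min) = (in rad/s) 0.01574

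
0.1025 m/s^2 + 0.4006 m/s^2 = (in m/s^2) 0.5031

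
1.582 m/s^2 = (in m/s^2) 1.582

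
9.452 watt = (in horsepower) 0.01268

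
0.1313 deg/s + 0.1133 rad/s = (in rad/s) 0.1156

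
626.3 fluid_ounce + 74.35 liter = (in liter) 92.87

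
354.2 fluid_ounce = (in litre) 10.47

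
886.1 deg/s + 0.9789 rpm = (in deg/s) 892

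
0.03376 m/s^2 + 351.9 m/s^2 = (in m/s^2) 351.9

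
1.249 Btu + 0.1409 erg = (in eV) 8.225e+21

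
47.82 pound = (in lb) 47.82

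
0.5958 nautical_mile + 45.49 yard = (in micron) 1.145e+09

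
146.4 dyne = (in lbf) 0.0003291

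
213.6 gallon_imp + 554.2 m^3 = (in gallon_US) 1.467e+05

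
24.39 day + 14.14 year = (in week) 740.8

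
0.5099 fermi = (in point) 1.445e-12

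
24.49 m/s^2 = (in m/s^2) 24.49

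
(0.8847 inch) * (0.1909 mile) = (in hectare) 0.0006904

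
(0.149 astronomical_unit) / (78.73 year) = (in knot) 17.45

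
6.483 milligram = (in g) 0.006483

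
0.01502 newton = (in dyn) 1502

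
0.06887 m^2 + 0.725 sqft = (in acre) 3.366e-05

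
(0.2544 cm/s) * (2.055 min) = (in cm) 31.37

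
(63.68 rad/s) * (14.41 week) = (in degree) 3.18e+10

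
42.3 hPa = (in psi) 0.6135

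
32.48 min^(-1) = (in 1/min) 32.48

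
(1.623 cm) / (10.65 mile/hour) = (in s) 0.003409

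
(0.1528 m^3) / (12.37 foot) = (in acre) 1.001e-05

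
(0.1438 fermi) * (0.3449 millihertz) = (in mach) 1.457e-22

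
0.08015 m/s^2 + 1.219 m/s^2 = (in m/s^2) 1.299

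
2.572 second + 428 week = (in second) 2.589e+08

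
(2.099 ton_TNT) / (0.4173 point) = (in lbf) 1.341e+13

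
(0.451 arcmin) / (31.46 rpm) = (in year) 1.263e-12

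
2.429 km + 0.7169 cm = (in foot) 7969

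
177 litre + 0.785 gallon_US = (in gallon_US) 47.54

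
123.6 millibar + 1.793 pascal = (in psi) 1.793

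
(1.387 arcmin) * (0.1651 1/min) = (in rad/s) 1.11e-06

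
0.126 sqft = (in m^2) 0.01171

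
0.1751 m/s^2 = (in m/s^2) 0.1751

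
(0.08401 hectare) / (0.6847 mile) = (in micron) 7.624e+05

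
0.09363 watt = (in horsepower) 0.0001256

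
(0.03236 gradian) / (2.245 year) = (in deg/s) 4.114e-10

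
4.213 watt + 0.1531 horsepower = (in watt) 118.4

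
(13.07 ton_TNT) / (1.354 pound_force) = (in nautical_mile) 4.903e+06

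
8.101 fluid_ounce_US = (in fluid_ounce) 8.101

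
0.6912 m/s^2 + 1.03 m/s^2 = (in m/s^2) 1.721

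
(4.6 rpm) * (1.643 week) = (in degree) 2.743e+07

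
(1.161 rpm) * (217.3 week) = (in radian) 1.598e+07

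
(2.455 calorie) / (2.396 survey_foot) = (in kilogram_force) 1.434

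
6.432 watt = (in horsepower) 0.008625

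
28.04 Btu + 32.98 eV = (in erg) 2.958e+11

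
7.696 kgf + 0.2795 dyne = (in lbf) 16.97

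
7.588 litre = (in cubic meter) 0.007588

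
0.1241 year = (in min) 6.523e+04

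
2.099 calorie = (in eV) 5.481e+19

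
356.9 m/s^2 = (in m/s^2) 356.9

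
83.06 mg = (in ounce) 0.00293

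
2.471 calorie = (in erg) 1.034e+08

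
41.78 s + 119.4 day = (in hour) 2866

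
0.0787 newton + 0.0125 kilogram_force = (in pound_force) 0.04525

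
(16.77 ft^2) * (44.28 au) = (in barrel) 6.491e+13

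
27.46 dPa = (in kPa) 0.002746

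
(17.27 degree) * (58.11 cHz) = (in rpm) 1.673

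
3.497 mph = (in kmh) 5.628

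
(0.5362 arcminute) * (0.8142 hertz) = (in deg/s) 0.007276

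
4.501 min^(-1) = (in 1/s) 0.07502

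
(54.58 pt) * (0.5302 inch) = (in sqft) 0.002791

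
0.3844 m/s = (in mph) 0.8599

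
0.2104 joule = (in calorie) 0.05029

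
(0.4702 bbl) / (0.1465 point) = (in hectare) 0.1446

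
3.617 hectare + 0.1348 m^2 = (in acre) 8.938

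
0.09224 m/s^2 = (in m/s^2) 0.09224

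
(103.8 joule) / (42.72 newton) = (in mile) 0.00151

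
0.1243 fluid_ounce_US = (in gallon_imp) 0.0008086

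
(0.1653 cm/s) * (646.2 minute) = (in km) 0.06409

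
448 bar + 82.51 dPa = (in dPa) 4.48e+08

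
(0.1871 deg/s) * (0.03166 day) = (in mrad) 8933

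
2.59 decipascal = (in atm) 2.556e-06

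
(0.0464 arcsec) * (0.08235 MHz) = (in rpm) 0.1769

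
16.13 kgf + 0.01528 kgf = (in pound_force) 35.59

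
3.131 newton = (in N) 3.131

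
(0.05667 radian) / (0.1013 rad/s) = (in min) 0.009324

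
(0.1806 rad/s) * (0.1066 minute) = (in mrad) 1155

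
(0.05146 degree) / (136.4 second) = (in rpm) 6.288e-05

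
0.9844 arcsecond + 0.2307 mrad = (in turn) 3.748e-05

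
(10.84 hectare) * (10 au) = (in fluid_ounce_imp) 5.707e+21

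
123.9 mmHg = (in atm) 0.163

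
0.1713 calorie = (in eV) 4.473e+18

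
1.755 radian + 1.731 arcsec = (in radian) 1.755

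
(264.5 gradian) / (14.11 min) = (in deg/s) 0.2812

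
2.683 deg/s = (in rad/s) 0.04683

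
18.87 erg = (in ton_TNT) 4.51e-16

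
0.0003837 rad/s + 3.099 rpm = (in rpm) 3.103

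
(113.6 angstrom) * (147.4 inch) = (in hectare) 4.253e-12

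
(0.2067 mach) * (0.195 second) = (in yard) 15.01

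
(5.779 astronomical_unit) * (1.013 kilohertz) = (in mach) 2.572e+12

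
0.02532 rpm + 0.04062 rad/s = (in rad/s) 0.04327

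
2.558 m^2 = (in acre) 0.0006321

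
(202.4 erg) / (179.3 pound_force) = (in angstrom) 253.8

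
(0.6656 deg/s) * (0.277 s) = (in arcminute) 11.06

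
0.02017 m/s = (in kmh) 0.07261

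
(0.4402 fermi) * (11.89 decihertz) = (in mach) 1.537e-18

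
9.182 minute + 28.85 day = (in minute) 4.155e+04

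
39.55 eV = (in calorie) 1.514e-18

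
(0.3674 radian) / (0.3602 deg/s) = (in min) 0.974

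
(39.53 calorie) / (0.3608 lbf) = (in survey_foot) 338.1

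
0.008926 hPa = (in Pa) 0.8926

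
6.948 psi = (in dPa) 4.79e+05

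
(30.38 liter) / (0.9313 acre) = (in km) 8.061e-09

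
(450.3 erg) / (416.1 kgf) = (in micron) 0.01104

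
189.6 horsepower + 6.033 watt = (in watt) 1.414e+05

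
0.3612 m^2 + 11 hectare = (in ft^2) 1.184e+06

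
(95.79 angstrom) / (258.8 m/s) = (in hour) 1.028e-14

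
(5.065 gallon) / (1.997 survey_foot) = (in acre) 7.784e-06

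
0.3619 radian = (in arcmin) 1244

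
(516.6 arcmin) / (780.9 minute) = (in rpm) 3.063e-05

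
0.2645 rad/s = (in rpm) 2.526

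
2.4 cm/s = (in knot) 0.04665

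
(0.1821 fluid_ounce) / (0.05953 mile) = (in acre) 1.389e-11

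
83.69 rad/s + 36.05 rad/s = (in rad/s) 119.7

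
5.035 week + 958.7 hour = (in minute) 1.083e+05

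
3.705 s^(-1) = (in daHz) 0.3705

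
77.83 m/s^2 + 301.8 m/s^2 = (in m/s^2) 379.6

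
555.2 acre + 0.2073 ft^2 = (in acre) 555.2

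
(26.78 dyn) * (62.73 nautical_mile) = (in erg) 3.111e+08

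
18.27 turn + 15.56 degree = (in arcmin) 3.956e+05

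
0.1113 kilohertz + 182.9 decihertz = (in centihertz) 1.296e+04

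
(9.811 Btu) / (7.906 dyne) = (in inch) 5.155e+09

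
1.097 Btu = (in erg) 1.157e+10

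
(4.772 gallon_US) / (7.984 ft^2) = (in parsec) 7.892e-19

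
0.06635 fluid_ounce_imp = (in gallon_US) 0.000498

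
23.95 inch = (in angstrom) 6.083e+09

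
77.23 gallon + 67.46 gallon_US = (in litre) 547.7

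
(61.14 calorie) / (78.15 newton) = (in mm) 3273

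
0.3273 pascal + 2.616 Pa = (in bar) 2.943e-05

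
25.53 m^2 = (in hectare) 0.002553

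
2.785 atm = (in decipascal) 2.822e+06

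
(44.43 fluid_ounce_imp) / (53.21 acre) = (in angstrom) 58.63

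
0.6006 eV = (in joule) 9.623e-20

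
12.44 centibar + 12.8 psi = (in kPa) 100.7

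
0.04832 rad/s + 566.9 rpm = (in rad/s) 59.41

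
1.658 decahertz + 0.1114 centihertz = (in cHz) 1658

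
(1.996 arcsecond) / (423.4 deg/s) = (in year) 4.152e-14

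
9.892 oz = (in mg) 2.804e+05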